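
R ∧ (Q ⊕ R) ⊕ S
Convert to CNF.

(R ∨ S) ∧ (¬Q ∨ ¬R ∨ S) ∧ (¬R ∨ Q ∨ ¬S)

R ∧ (Q ⊕ R) ⊕ S
= (R ∧ (Q ⊕ R) ∨ S) ∧ ¬(R ∧ (Q ⊕ R) ∧ S)   — expand ⊕
= (R ∧ (Q ∨ R) ∧ ¬(Q ∧ R) ∨ S) ∧ ¬(R ∧ (Q ⊕ R) ∧ S)   — expand ⊕
= (R ∧ (Q ∨ R) ∧ ¬(Q ∧ R) ∨ S) ∧ ¬(R ∧ (Q ∨ R) ∧ ¬(Q ∧ R) ∧ S)   — expand ⊕
= (R ∧ (Q ∨ R) ∧ (¬Q ∨ ¬R) ∨ S) ∧ ¬(R ∧ (Q ∨ R) ∧ ¬(Q ∧ R) ∧ S)   — De Morgan
= (R ∧ (Q ∨ R) ∧ (¬Q ∨ ¬R) ∨ S) ∧ (¬R ∨ ¬(Q ∨ R) ∨ ¬¬(Q ∧ R) ∨ ¬S)   — De Morgan
= (R ∧ (Q ∨ R) ∧ (¬Q ∨ ¬R) ∨ S) ∧ (¬R ∨ ¬Q ∧ ¬R ∨ ¬¬(Q ∧ R) ∨ ¬S)   — De Morgan
= (R ∧ (Q ∨ R) ∧ (¬Q ∨ ¬R) ∨ S) ∧ (¬R ∨ ¬Q ∧ ¬R ∨ Q ∧ R ∨ ¬S)   — double negation
= (R ∨ S) ∧ (Q ∨ R ∨ S) ∧ (¬Q ∨ ¬R ∨ S) ∧ (¬R ∨ ¬Q ∨ Q ∨ ¬S) ∧ (¬R ∨ ¬Q ∨ R ∨ ¬S) ∧ (¬R ∨ ¬R ∨ Q ∨ ¬S) ∧ (¬R ∨ ¬R ∨ R ∨ ¬S)   — distribute ∨ over ∧
= (R ∨ S) ∧ (¬Q ∨ ¬R ∨ S) ∧ (¬R ∨ Q ∨ ¬S)   — simplify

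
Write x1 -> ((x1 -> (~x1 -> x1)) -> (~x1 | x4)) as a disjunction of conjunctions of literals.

x1 -> ((x1 -> (~x1 -> x1)) -> (~x1 | x4))
≡ ~x1 | ((x1 -> (~x1 -> x1)) -> (~x1 | x4))   (eliminate ->)
≡ ~x1 | ~(x1 -> (~x1 -> x1)) | ~x1 | x4   (eliminate ->)
≡ ~x1 | ~(~x1 | (~x1 -> x1)) | ~x1 | x4   (eliminate ->)
≡ ~x1 | ~(~x1 | ~~x1 | x1) | ~x1 | x4   (eliminate ->)
≡ ~x1 | (~~x1 & ~~~x1 & ~x1) | ~x1 | x4   (De Morgan)
≡ ~x1 | (x1 & ~~~x1 & ~x1) | ~x1 | x4   (double negation)
≡ ~x1 | (x1 & ~x1 & ~x1) | ~x1 | x4   (double negation)
≡ ~x1 | x4   (simplify)

~x1 | x4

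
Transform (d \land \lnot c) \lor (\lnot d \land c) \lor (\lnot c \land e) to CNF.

(d \lor c \lor e) \land (\lnot c \lor \lnot d)

(d \land \lnot c) \lor (\lnot d \land c) \lor (\lnot c \land e)
≡ (d \lor \lnot d \lor \lnot c) \land (d \lor \lnot d \lor e) \land (d \lor c \lor \lnot c) \land (d \lor c \lor e) \land (\lnot c \lor \lnot d \lor \lnot c) \land (\lnot c \lor \lnot d \lor e) \land (\lnot c \lor c \lor \lnot c) \land (\lnot c \lor c \lor e)   [distribute \lor over \land]
≡ (d \lor c \lor e) \land (\lnot c \lor \lnot d)   [simplify]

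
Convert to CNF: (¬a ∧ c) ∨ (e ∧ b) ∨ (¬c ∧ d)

(¬a ∧ c) ∨ (e ∧ b) ∨ (¬c ∧ d)
≡ (¬a ∨ e ∨ ¬c) ∧ (¬a ∨ e ∨ d) ∧ (¬a ∨ b ∨ ¬c) ∧ (¬a ∨ b ∨ d) ∧ (c ∨ e ∨ ¬c) ∧ (c ∨ e ∨ d) ∧ (c ∨ b ∨ ¬c) ∧ (c ∨ b ∨ d)   (distribute ∨ over ∧)
≡ (¬a ∨ e ∨ ¬c) ∧ (¬a ∨ e ∨ d) ∧ (¬a ∨ b ∨ ¬c) ∧ (¬a ∨ b ∨ d) ∧ (c ∨ e ∨ d) ∧ (c ∨ b ∨ d)   (simplify)

(¬a ∨ e ∨ ¬c) ∧ (¬a ∨ e ∨ d) ∧ (¬a ∨ b ∨ ¬c) ∧ (¬a ∨ b ∨ d) ∧ (c ∨ e ∨ d) ∧ (c ∨ b ∨ d)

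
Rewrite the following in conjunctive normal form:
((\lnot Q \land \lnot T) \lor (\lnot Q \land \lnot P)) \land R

\lnot Q \land (\lnot T \lor \lnot P) \land R

((\lnot Q \land \lnot T) \lor (\lnot Q \land \lnot P)) \land R
≡ (\lnot Q \lor \lnot Q) \land (\lnot Q \lor \lnot P) \land (\lnot T \lor \lnot Q) \land (\lnot T \lor \lnot P) \land R   — distribute \lor over \land
≡ \lnot Q \land (\lnot T \lor \lnot P) \land R   — simplify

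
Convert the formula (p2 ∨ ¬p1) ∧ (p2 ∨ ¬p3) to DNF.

p2 ∨ (¬p1 ∧ ¬p3)

(p2 ∨ ¬p1) ∧ (p2 ∨ ¬p3)
≡ (p2 ∧ p2) ∨ (p2 ∧ ¬p3) ∨ (¬p1 ∧ p2) ∨ (¬p1 ∧ ¬p3)   [distribute ∧ over ∨]
≡ p2 ∨ (¬p1 ∧ ¬p3)   [simplify]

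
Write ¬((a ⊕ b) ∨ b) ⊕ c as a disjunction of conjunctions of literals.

(¬a ∧ ¬b ∧ ¬c) ∨ (a ∧ ¬b ∧ c) ∨ (b ∧ c)

¬((a ⊕ b) ∨ b) ⊕ c
≡ (¬((a ⊕ b) ∨ b) ∧ ¬c) ∨ (¬¬((a ⊕ b) ∨ b) ∧ c)
≡ (¬((a ∧ ¬b) ∨ (¬a ∧ b) ∨ b) ∧ ¬c) ∨ (¬¬((a ⊕ b) ∨ b) ∧ c)
≡ (¬((a ∧ ¬b) ∨ (¬a ∧ b) ∨ b) ∧ ¬c) ∨ (¬¬((a ∧ ¬b) ∨ (¬a ∧ b) ∨ b) ∧ c)
≡ (¬(a ∧ ¬b) ∧ ¬(¬a ∧ b) ∧ ¬b ∧ ¬c) ∨ (¬¬((a ∧ ¬b) ∨ (¬a ∧ b) ∨ b) ∧ c)
≡ ((¬a ∨ ¬¬b) ∧ ¬(¬a ∧ b) ∧ ¬b ∧ ¬c) ∨ (¬¬((a ∧ ¬b) ∨ (¬a ∧ b) ∨ b) ∧ c)
≡ ((¬a ∨ b) ∧ ¬(¬a ∧ b) ∧ ¬b ∧ ¬c) ∨ (¬¬((a ∧ ¬b) ∨ (¬a ∧ b) ∨ b) ∧ c)
≡ ((¬a ∨ b) ∧ (¬¬a ∨ ¬b) ∧ ¬b ∧ ¬c) ∨ (¬¬((a ∧ ¬b) ∨ (¬a ∧ b) ∨ b) ∧ c)
≡ ((¬a ∨ b) ∧ (a ∨ ¬b) ∧ ¬b ∧ ¬c) ∨ (¬¬((a ∧ ¬b) ∨ (¬a ∧ b) ∨ b) ∧ c)
≡ ((¬a ∨ b) ∧ (a ∨ ¬b) ∧ ¬b ∧ ¬c) ∨ (((a ∧ ¬b) ∨ (¬a ∧ b) ∨ b) ∧ c)
≡ (¬a ∧ a ∧ ¬b ∧ ¬c) ∨ (¬a ∧ ¬b ∧ ¬b ∧ ¬c) ∨ (b ∧ a ∧ ¬b ∧ ¬c) ∨ (b ∧ ¬b ∧ ¬b ∧ ¬c) ∨ (a ∧ ¬b ∧ c) ∨ (¬a ∧ b ∧ c) ∨ (b ∧ c)
≡ (¬a ∧ ¬b ∧ ¬c) ∨ (a ∧ ¬b ∧ c) ∨ (b ∧ c)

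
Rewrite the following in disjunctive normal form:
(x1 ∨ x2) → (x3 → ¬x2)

¬x3 ∨ ¬x2

(x1 ∨ x2) → (x3 → ¬x2)
≡ ¬(x1 ∨ x2) ∨ (x3 → ¬x2)   (eliminate →)
≡ ¬(x1 ∨ x2) ∨ ¬x3 ∨ ¬x2   (eliminate →)
≡ (¬x1 ∧ ¬x2) ∨ ¬x3 ∨ ¬x2   (De Morgan)
≡ ¬x3 ∨ ¬x2   (simplify)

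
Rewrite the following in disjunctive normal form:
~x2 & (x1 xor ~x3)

~x2 & (x1 xor ~x3)
≡ ~x2 & ((x1 & ~~x3) | (~x1 & ~x3))   [expand xor]
≡ ~x2 & ((x1 & x3) | (~x1 & ~x3))   [double negation]
≡ (~x2 & x1 & x3) | (~x2 & ~x1 & ~x3)   [distribute & over |]

(~x2 & x1 & x3) | (~x2 & ~x1 & ~x3)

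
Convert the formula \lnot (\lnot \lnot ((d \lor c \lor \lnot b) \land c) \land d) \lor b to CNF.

\lnot (\lnot \lnot ((d \lor c \lor \lnot b) \land c) \land d) \lor b
≡ \lnot \lnot \lnot ((d \lor c \lor \lnot b) \land c) \lor \lnot d \lor b
≡ \lnot ((d \lor c \lor \lnot b) \land c) \lor \lnot d \lor b
≡ \lnot (d \lor c \lor \lnot b) \lor \lnot c \lor \lnot d \lor b
≡ (\lnot d \land \lnot c \land \lnot \lnot b) \lor \lnot c \lor \lnot d \lor b
≡ (\lnot d \land \lnot c \land b) \lor \lnot c \lor \lnot d \lor b
≡ (\lnot d \lor \lnot c \lor \lnot d \lor b) \land (\lnot c \lor \lnot c \lor \lnot d \lor b) \land (b \lor \lnot c \lor \lnot d \lor b)
≡ \lnot d \lor \lnot c \lor b

\lnot d \lor \lnot c \lor b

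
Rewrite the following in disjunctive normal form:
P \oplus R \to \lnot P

R \land P \lor \lnot P

P \oplus R \to \lnot P
≡ \lnot (P \oplus R) \lor \lnot P
≡ \lnot (P \land \lnot R \lor \lnot P \land R) \lor \lnot P
≡ \lnot (P \land \lnot R) \land \lnot (\lnot P \land R) \lor \lnot P
≡ (\lnot P \lor \lnot \lnot R) \land \lnot (\lnot P \land R) \lor \lnot P
≡ (\lnot P \lor R) \land \lnot (\lnot P \land R) \lor \lnot P
≡ (\lnot P \lor R) \land (\lnot \lnot P \lor \lnot R) \lor \lnot P
≡ (\lnot P \lor R) \land (P \lor \lnot R) \lor \lnot P
≡ \lnot P \land P \lor \lnot P \land \lnot R \lor R \land P \lor R \land \lnot R \lor \lnot P
≡ R \land P \lor \lnot P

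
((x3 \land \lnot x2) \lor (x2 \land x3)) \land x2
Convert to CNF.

x3 \land x2

((x3 \land \lnot x2) \lor (x2 \land x3)) \land x2
≡ (x3 \lor x2) \land (x3 \lor x3) \land (\lnot x2 \lor x2) \land (\lnot x2 \lor x3) \land x2
≡ x3 \land x2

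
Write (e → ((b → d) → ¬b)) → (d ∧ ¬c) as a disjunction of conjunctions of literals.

(e → ((b → d) → ¬b)) → (d ∧ ¬c)
≡ ¬(e → ((b → d) → ¬b)) ∨ (d ∧ ¬c)   (eliminate →)
≡ ¬(¬e ∨ ((b → d) → ¬b)) ∨ (d ∧ ¬c)   (eliminate →)
≡ ¬(¬e ∨ ¬(b → d) ∨ ¬b) ∨ (d ∧ ¬c)   (eliminate →)
≡ ¬(¬e ∨ ¬(¬b ∨ d) ∨ ¬b) ∨ (d ∧ ¬c)   (eliminate →)
≡ (¬¬e ∧ ¬¬(¬b ∨ d) ∧ ¬¬b) ∨ (d ∧ ¬c)   (De Morgan)
≡ (e ∧ ¬¬(¬b ∨ d) ∧ ¬¬b) ∨ (d ∧ ¬c)   (double negation)
≡ (e ∧ (¬b ∨ d) ∧ ¬¬b) ∨ (d ∧ ¬c)   (double negation)
≡ (e ∧ (¬b ∨ d) ∧ b) ∨ (d ∧ ¬c)   (double negation)
≡ (e ∧ ¬b ∧ b) ∨ (e ∧ d ∧ b) ∨ (d ∧ ¬c)   (distribute ∧ over ∨)
≡ (e ∧ d ∧ b) ∨ (d ∧ ¬c)   (simplify)

(e ∧ d ∧ b) ∨ (d ∧ ¬c)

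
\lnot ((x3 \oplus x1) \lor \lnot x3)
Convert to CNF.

(\lnot x3 \lor x1) \land x3

\lnot ((x3 \oplus x1) \lor \lnot x3)
≡ \lnot (((x3 \lor x1) \land \lnot (x3 \land x1)) \lor \lnot x3)   [expand \oplus]
≡ \lnot ((x3 \lor x1) \land \lnot (x3 \land x1)) \land \lnot \lnot x3   [De Morgan]
≡ (\lnot (x3 \lor x1) \lor \lnot \lnot (x3 \land x1)) \land \lnot \lnot x3   [De Morgan]
≡ ((\lnot x3 \land \lnot x1) \lor \lnot \lnot (x3 \land x1)) \land \lnot \lnot x3   [De Morgan]
≡ ((\lnot x3 \land \lnot x1) \lor (x3 \land x1)) \land \lnot \lnot x3   [double negation]
≡ ((\lnot x3 \land \lnot x1) \lor (x3 \land x1)) \land x3   [double negation]
≡ (\lnot x3 \lor x3) \land (\lnot x3 \lor x1) \land (\lnot x1 \lor x3) \land (\lnot x1 \lor x1) \land x3   [distribute \lor over \land]
≡ (\lnot x3 \lor x1) \land x3   [simplify]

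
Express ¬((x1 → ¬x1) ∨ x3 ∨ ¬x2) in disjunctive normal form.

x1 ∧ ¬x3 ∧ x2

¬((x1 → ¬x1) ∨ x3 ∨ ¬x2)
≡ ¬(¬x1 ∨ ¬x1 ∨ x3 ∨ ¬x2)
≡ ¬¬x1 ∧ ¬¬x1 ∧ ¬x3 ∧ ¬¬x2
≡ x1 ∧ ¬¬x1 ∧ ¬x3 ∧ ¬¬x2
≡ x1 ∧ x1 ∧ ¬x3 ∧ ¬¬x2
≡ x1 ∧ x1 ∧ ¬x3 ∧ x2
≡ x1 ∧ ¬x3 ∧ x2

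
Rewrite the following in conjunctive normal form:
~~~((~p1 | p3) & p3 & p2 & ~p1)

~~~((~p1 | p3) & p3 & p2 & ~p1)
≡ ~((~p1 | p3) & p3 & p2 & ~p1)   [double negation]
≡ ~(~p1 | p3) | ~p3 | ~p2 | ~~p1   [De Morgan]
≡ (~~p1 & ~p3) | ~p3 | ~p2 | ~~p1   [De Morgan]
≡ (p1 & ~p3) | ~p3 | ~p2 | ~~p1   [double negation]
≡ (p1 & ~p3) | ~p3 | ~p2 | p1   [double negation]
≡ (p1 | ~p3 | ~p2 | p1) & (~p3 | ~p3 | ~p2 | p1)   [distribute | over &]
≡ p1 | ~p3 | ~p2   [simplify]

p1 | ~p3 | ~p2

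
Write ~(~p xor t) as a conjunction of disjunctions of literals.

~(~p xor t)
= ~((~p | t) & ~(~p & t))   [expand xor]
= ~(~p | t) | ~~(~p & t)   [De Morgan]
= (~~p & ~t) | ~~(~p & t)   [De Morgan]
= (p & ~t) | ~~(~p & t)   [double negation]
= (p & ~t) | (~p & t)   [double negation]
= (p | ~p) & (p | t) & (~t | ~p) & (~t | t)   [distribute | over &]
= (p | t) & (~t | ~p)   [simplify]

(p | t) & (~t | ~p)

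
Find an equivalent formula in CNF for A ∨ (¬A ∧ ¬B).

A ∨ (¬A ∧ ¬B)
≡ (A ∨ ¬A) ∧ (A ∨ ¬B)   (distribute ∨ over ∧)
≡ A ∨ ¬B   (simplify)

A ∨ ¬B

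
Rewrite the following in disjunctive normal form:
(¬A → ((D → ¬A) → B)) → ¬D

(¬A ∧ ¬B) ∨ ¬D

(¬A → ((D → ¬A) → B)) → ¬D
= ¬(¬A → ((D → ¬A) → B)) ∨ ¬D
= ¬(¬¬A ∨ ((D → ¬A) → B)) ∨ ¬D
= ¬(¬¬A ∨ ¬(D → ¬A) ∨ B) ∨ ¬D
= ¬(¬¬A ∨ ¬(¬D ∨ ¬A) ∨ B) ∨ ¬D
= (¬¬¬A ∧ ¬¬(¬D ∨ ¬A) ∧ ¬B) ∨ ¬D
= (¬A ∧ ¬¬(¬D ∨ ¬A) ∧ ¬B) ∨ ¬D
= (¬A ∧ (¬D ∨ ¬A) ∧ ¬B) ∨ ¬D
= (¬A ∧ ¬D ∧ ¬B) ∨ (¬A ∧ ¬A ∧ ¬B) ∨ ¬D
= (¬A ∧ ¬B) ∨ ¬D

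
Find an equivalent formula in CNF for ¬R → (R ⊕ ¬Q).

R ∨ ¬Q

¬R → (R ⊕ ¬Q)
⇔ ¬¬R ∨ (R ⊕ ¬Q)   (eliminate →)
⇔ ¬¬R ∨ ((R ∨ ¬Q) ∧ ¬(R ∧ ¬Q))   (expand ⊕)
⇔ R ∨ ((R ∨ ¬Q) ∧ ¬(R ∧ ¬Q))   (double negation)
⇔ R ∨ ((R ∨ ¬Q) ∧ (¬R ∨ ¬¬Q))   (De Morgan)
⇔ R ∨ ((R ∨ ¬Q) ∧ (¬R ∨ Q))   (double negation)
⇔ (R ∨ R ∨ ¬Q) ∧ (R ∨ ¬R ∨ Q)   (distribute ∨ over ∧)
⇔ R ∨ ¬Q   (simplify)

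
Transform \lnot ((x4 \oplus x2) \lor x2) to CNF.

\lnot ((x4 \oplus x2) \lor x2)
⇔ \lnot (((x4 \lor x2) \land \lnot (x4 \land x2)) \lor x2)   [expand \oplus]
⇔ \lnot ((x4 \lor x2) \land \lnot (x4 \land x2)) \land \lnot x2   [De Morgan]
⇔ (\lnot (x4 \lor x2) \lor \lnot \lnot (x4 \land x2)) \land \lnot x2   [De Morgan]
⇔ ((\lnot x4 \land \lnot x2) \lor \lnot \lnot (x4 \land x2)) \land \lnot x2   [De Morgan]
⇔ ((\lnot x4 \land \lnot x2) \lor (x4 \land x2)) \land \lnot x2   [double negation]
⇔ (\lnot x4 \lor x4) \land (\lnot x4 \lor x2) \land (\lnot x2 \lor x4) \land (\lnot x2 \lor x2) \land \lnot x2   [distribute \lor over \land]
⇔ (\lnot x4 \lor x2) \land \lnot x2   [simplify]

(\lnot x4 \lor x2) \land \lnot x2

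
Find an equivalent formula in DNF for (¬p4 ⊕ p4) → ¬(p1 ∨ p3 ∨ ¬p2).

¬p1 ∧ ¬p3 ∧ p2

(¬p4 ⊕ p4) → ¬(p1 ∨ p3 ∨ ¬p2)
= ¬(¬p4 ⊕ p4) ∨ ¬(p1 ∨ p3 ∨ ¬p2)   [eliminate →]
= ¬((¬p4 ∧ ¬p4) ∨ (¬¬p4 ∧ p4)) ∨ ¬(p1 ∨ p3 ∨ ¬p2)   [expand ⊕]
= (¬(¬p4 ∧ ¬p4) ∧ ¬(¬¬p4 ∧ p4)) ∨ ¬(p1 ∨ p3 ∨ ¬p2)   [De Morgan]
= ((¬¬p4 ∨ ¬¬p4) ∧ ¬(¬¬p4 ∧ p4)) ∨ ¬(p1 ∨ p3 ∨ ¬p2)   [De Morgan]
= ((p4 ∨ ¬¬p4) ∧ ¬(¬¬p4 ∧ p4)) ∨ ¬(p1 ∨ p3 ∨ ¬p2)   [double negation]
= ((p4 ∨ p4) ∧ ¬(¬¬p4 ∧ p4)) ∨ ¬(p1 ∨ p3 ∨ ¬p2)   [double negation]
= ((p4 ∨ p4) ∧ (¬¬¬p4 ∨ ¬p4)) ∨ ¬(p1 ∨ p3 ∨ ¬p2)   [De Morgan]
= ((p4 ∨ p4) ∧ (¬p4 ∨ ¬p4)) ∨ ¬(p1 ∨ p3 ∨ ¬p2)   [double negation]
= ((p4 ∨ p4) ∧ (¬p4 ∨ ¬p4)) ∨ (¬p1 ∧ ¬p3 ∧ ¬¬p2)   [De Morgan]
= ((p4 ∨ p4) ∧ (¬p4 ∨ ¬p4)) ∨ (¬p1 ∧ ¬p3 ∧ p2)   [double negation]
= (p4 ∧ ¬p4) ∨ (p4 ∧ ¬p4) ∨ (p4 ∧ ¬p4) ∨ (p4 ∧ ¬p4) ∨ (¬p1 ∧ ¬p3 ∧ p2)   [distribute ∧ over ∨]
= ¬p1 ∧ ¬p3 ∧ p2   [simplify]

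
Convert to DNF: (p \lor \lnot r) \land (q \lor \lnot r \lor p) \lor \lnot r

p \lor \lnot r

(p \lor \lnot r) \land (q \lor \lnot r \lor p) \lor \lnot r
≡ p \land q \lor p \land \lnot r \lor p \land p \lor \lnot r \land q \lor \lnot r \land \lnot r \lor \lnot r \land p \lor \lnot r   — distribute \land over \lor
≡ p \lor \lnot r   — simplify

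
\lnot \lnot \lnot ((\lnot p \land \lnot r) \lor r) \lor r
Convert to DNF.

\lnot \lnot \lnot ((\lnot p \land \lnot r) \lor r) \lor r
⇔ \lnot ((\lnot p \land \lnot r) \lor r) \lor r
⇔ (\lnot (\lnot p \land \lnot r) \land \lnot r) \lor r
⇔ ((\lnot \lnot p \lor \lnot \lnot r) \land \lnot r) \lor r
⇔ ((p \lor \lnot \lnot r) \land \lnot r) \lor r
⇔ ((p \lor r) \land \lnot r) \lor r
⇔ (p \land \lnot r) \lor (r \land \lnot r) \lor r
⇔ (p \land \lnot r) \lor r

(p \land \lnot r) \lor r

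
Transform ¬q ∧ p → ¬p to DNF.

¬q ∧ p → ¬p
= ¬(¬q ∧ p) ∨ ¬p   [eliminate →]
= ¬¬q ∨ ¬p ∨ ¬p   [De Morgan]
= q ∨ ¬p ∨ ¬p   [double negation]
= q ∨ ¬p   [simplify]

q ∨ ¬p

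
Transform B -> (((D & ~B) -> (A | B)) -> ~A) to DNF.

B -> (((D & ~B) -> (A | B)) -> ~A)
⇔ ~B | (((D & ~B) -> (A | B)) -> ~A)   [eliminate ->]
⇔ ~B | ~((D & ~B) -> (A | B)) | ~A   [eliminate ->]
⇔ ~B | ~(~(D & ~B) | A | B) | ~A   [eliminate ->]
⇔ ~B | (~~(D & ~B) & ~A & ~B) | ~A   [De Morgan]
⇔ ~B | (D & ~B & ~A & ~B) | ~A   [double negation]
⇔ ~B | ~A   [simplify]

~B | ~A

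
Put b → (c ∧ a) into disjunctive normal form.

¬b ∨ (c ∧ a)

b → (c ∧ a)
≡ ¬b ∨ (c ∧ a)   [eliminate →]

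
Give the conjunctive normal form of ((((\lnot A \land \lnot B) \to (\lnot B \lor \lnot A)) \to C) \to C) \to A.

(A \lor C) \land (\lnot C \lor A)

((((\lnot A \land \lnot B) \to (\lnot B \lor \lnot A)) \to C) \to C) \to A
≡ \lnot ((((\lnot A \land \lnot B) \to (\lnot B \lor \lnot A)) \to C) \to C) \lor A   (eliminate \to)
≡ \lnot (\lnot (((\lnot A \land \lnot B) \to (\lnot B \lor \lnot A)) \to C) \lor C) \lor A   (eliminate \to)
≡ \lnot (\lnot (\lnot ((\lnot A \land \lnot B) \to (\lnot B \lor \lnot A)) \lor C) \lor C) \lor A   (eliminate \to)
≡ \lnot (\lnot (\lnot (\lnot (\lnot A \land \lnot B) \lor \lnot B \lor \lnot A) \lor C) \lor C) \lor A   (eliminate \to)
≡ (\lnot \lnot (\lnot (\lnot (\lnot A \land \lnot B) \lor \lnot B \lor \lnot A) \lor C) \land \lnot C) \lor A   (De Morgan)
≡ ((\lnot (\lnot (\lnot A \land \lnot B) \lor \lnot B \lor \lnot A) \lor C) \land \lnot C) \lor A   (double negation)
≡ (((\lnot \lnot (\lnot A \land \lnot B) \land \lnot \lnot B \land \lnot \lnot A) \lor C) \land \lnot C) \lor A   (De Morgan)
≡ (((\lnot A \land \lnot B \land \lnot \lnot B \land \lnot \lnot A) \lor C) \land \lnot C) \lor A   (double negation)
≡ (((\lnot A \land \lnot B \land B \land \lnot \lnot A) \lor C) \land \lnot C) \lor A   (double negation)
≡ (((\lnot A \land \lnot B \land B \land A) \lor C) \land \lnot C) \lor A   (double negation)
≡ (\lnot A \lor C \lor A) \land (\lnot B \lor C \lor A) \land (B \lor C \lor A) \land (A \lor C \lor A) \land (\lnot C \lor A)   (distribute \lor over \land)
≡ (A \lor C) \land (\lnot C \lor A)   (simplify)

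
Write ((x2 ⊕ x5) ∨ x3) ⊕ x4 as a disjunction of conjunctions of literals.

(x2 ∧ ¬x5 ∧ ¬x4) ∨ (¬x2 ∧ x5 ∧ ¬x4) ∨ (x3 ∧ ¬x4) ∨ (¬x2 ∧ ¬x5 ∧ ¬x3 ∧ x4) ∨ (x5 ∧ x2 ∧ ¬x3 ∧ x4)

((x2 ⊕ x5) ∨ x3) ⊕ x4
= (((x2 ⊕ x5) ∨ x3) ∧ ¬x4) ∨ (¬((x2 ⊕ x5) ∨ x3) ∧ x4)   (expand ⊕)
= (((x2 ∧ ¬x5) ∨ (¬x2 ∧ x5) ∨ x3) ∧ ¬x4) ∨ (¬((x2 ⊕ x5) ∨ x3) ∧ x4)   (expand ⊕)
= (((x2 ∧ ¬x5) ∨ (¬x2 ∧ x5) ∨ x3) ∧ ¬x4) ∨ (¬((x2 ∧ ¬x5) ∨ (¬x2 ∧ x5) ∨ x3) ∧ x4)   (expand ⊕)
= (((x2 ∧ ¬x5) ∨ (¬x2 ∧ x5) ∨ x3) ∧ ¬x4) ∨ (¬(x2 ∧ ¬x5) ∧ ¬(¬x2 ∧ x5) ∧ ¬x3 ∧ x4)   (De Morgan)
= (((x2 ∧ ¬x5) ∨ (¬x2 ∧ x5) ∨ x3) ∧ ¬x4) ∨ ((¬x2 ∨ ¬¬x5) ∧ ¬(¬x2 ∧ x5) ∧ ¬x3 ∧ x4)   (De Morgan)
= (((x2 ∧ ¬x5) ∨ (¬x2 ∧ x5) ∨ x3) ∧ ¬x4) ∨ ((¬x2 ∨ x5) ∧ ¬(¬x2 ∧ x5) ∧ ¬x3 ∧ x4)   (double negation)
= (((x2 ∧ ¬x5) ∨ (¬x2 ∧ x5) ∨ x3) ∧ ¬x4) ∨ ((¬x2 ∨ x5) ∧ (¬¬x2 ∨ ¬x5) ∧ ¬x3 ∧ x4)   (De Morgan)
= (((x2 ∧ ¬x5) ∨ (¬x2 ∧ x5) ∨ x3) ∧ ¬x4) ∨ ((¬x2 ∨ x5) ∧ (x2 ∨ ¬x5) ∧ ¬x3 ∧ x4)   (double negation)
= (x2 ∧ ¬x5 ∧ ¬x4) ∨ (¬x2 ∧ x5 ∧ ¬x4) ∨ (x3 ∧ ¬x4) ∨ (¬x2 ∧ x2 ∧ ¬x3 ∧ x4) ∨ (¬x2 ∧ ¬x5 ∧ ¬x3 ∧ x4) ∨ (x5 ∧ x2 ∧ ¬x3 ∧ x4) ∨ (x5 ∧ ¬x5 ∧ ¬x3 ∧ x4)   (distribute ∧ over ∨)
= (x2 ∧ ¬x5 ∧ ¬x4) ∨ (¬x2 ∧ x5 ∧ ¬x4) ∨ (x3 ∧ ¬x4) ∨ (¬x2 ∧ ¬x5 ∧ ¬x3 ∧ x4) ∨ (x5 ∧ x2 ∧ ¬x3 ∧ x4)   (simplify)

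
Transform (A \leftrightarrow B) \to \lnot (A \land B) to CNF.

\lnot B \lor \lnot A

(A \leftrightarrow B) \to \lnot (A \land B)
⇔ \lnot (A \leftrightarrow B) \lor \lnot (A \land B)   [eliminate \to]
⇔ \lnot ((A \to B) \land (B \to A)) \lor \lnot (A \land B)   [eliminate \leftrightarrow]
⇔ \lnot ((\lnot A \lor B) \land (B \to A)) \lor \lnot (A \land B)   [eliminate \to]
⇔ \lnot ((\lnot A \lor B) \land (\lnot B \lor A)) \lor \lnot (A \land B)   [eliminate \to]
⇔ \lnot (\lnot A \lor B) \lor \lnot (\lnot B \lor A) \lor \lnot (A \land B)   [De Morgan]
⇔ (\lnot \lnot A \land \lnot B) \lor \lnot (\lnot B \lor A) \lor \lnot (A \land B)   [De Morgan]
⇔ (A \land \lnot B) \lor \lnot (\lnot B \lor A) \lor \lnot (A \land B)   [double negation]
⇔ (A \land \lnot B) \lor (\lnot \lnot B \land \lnot A) \lor \lnot (A \land B)   [De Morgan]
⇔ (A \land \lnot B) \lor (B \land \lnot A) \lor \lnot (A \land B)   [double negation]
⇔ (A \land \lnot B) \lor (B \land \lnot A) \lor \lnot A \lor \lnot B   [De Morgan]
⇔ (A \lor B \lor \lnot A \lor \lnot B) \land (A \lor \lnot A \lor \lnot A \lor \lnot B) \land (\lnot B \lor B \lor \lnot A \lor \lnot B) \land (\lnot B \lor \lnot A \lor \lnot A \lor \lnot B)   [distribute \lor over \land]
⇔ \lnot B \lor \lnot A   [simplify]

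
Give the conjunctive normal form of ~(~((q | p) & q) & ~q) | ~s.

q | ~s

~(~((q | p) & q) & ~q) | ~s
≡ ~~((q | p) & q) | ~~q | ~s   (De Morgan)
≡ ((q | p) & q) | ~~q | ~s   (double negation)
≡ ((q | p) & q) | q | ~s   (double negation)
≡ (q | p | q | ~s) & (q | q | ~s)   (distribute | over &)
≡ q | ~s   (simplify)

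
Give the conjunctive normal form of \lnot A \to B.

\lnot A \to B
≡ \lnot \lnot A \lor B   [eliminate \to]
≡ A \lor B   [double negation]

A \lor B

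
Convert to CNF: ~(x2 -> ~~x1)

x2 & ~x1

~(x2 -> ~~x1)
≡ ~(~x2 | ~~x1)   — eliminate ->
≡ ~~x2 & ~~~x1   — De Morgan
≡ x2 & ~~~x1   — double negation
≡ x2 & ~x1   — double negation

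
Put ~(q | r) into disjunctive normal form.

~(q | r)
= ~q & ~r   [De Morgan]

~q & ~r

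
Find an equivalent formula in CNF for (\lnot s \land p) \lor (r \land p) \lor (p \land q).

(\lnot s \lor r \lor q) \land p

(\lnot s \land p) \lor (r \land p) \lor (p \land q)
≡ (\lnot s \lor r \lor p) \land (\lnot s \lor r \lor q) \land (\lnot s \lor p \lor p) \land (\lnot s \lor p \lor q) \land (p \lor r \lor p) \land (p \lor r \lor q) \land (p \lor p \lor p) \land (p \lor p \lor q)   — distribute \lor over \land
≡ (\lnot s \lor r \lor q) \land p   — simplify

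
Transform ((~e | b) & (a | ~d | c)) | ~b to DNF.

((~e | b) & (a | ~d | c)) | ~b
⇔ (~e & a) | (~e & ~d) | (~e & c) | (b & a) | (b & ~d) | (b & c) | ~b   — distribute & over |

(~e & a) | (~e & ~d) | (~e & c) | (b & a) | (b & ~d) | (b & c) | ~b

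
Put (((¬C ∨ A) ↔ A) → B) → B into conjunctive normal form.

C ∨ A ∨ B

(((¬C ∨ A) ↔ A) → B) → B
≡ ¬(((¬C ∨ A) ↔ A) → B) ∨ B   — eliminate →
≡ ¬(¬((¬C ∨ A) ↔ A) ∨ B) ∨ B   — eliminate →
≡ ¬(¬(((¬C ∨ A) → A) ∧ (A → (¬C ∨ A))) ∨ B) ∨ B   — eliminate ↔
≡ ¬(¬((¬(¬C ∨ A) ∨ A) ∧ (A → (¬C ∨ A))) ∨ B) ∨ B   — eliminate →
≡ ¬(¬((¬(¬C ∨ A) ∨ A) ∧ (¬A ∨ ¬C ∨ A)) ∨ B) ∨ B   — eliminate →
≡ (¬¬((¬(¬C ∨ A) ∨ A) ∧ (¬A ∨ ¬C ∨ A)) ∧ ¬B) ∨ B   — De Morgan
≡ ((¬(¬C ∨ A) ∨ A) ∧ (¬A ∨ ¬C ∨ A) ∧ ¬B) ∨ B   — double negation
≡ (((¬¬C ∧ ¬A) ∨ A) ∧ (¬A ∨ ¬C ∨ A) ∧ ¬B) ∨ B   — De Morgan
≡ (((C ∧ ¬A) ∨ A) ∧ (¬A ∨ ¬C ∨ A) ∧ ¬B) ∨ B   — double negation
≡ (C ∨ A ∨ B) ∧ (¬A ∨ A ∨ B) ∧ (¬A ∨ ¬C ∨ A ∨ B) ∧ (¬B ∨ B)   — distribute ∨ over ∧
≡ C ∨ A ∨ B   — simplify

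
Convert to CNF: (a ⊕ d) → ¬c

(¬a ∨ d ∨ ¬c) ∧ (¬d ∨ a ∨ ¬c)

(a ⊕ d) → ¬c
= ¬(a ⊕ d) ∨ ¬c   (eliminate →)
= ¬((a ∨ d) ∧ ¬(a ∧ d)) ∨ ¬c   (expand ⊕)
= ¬(a ∨ d) ∨ ¬¬(a ∧ d) ∨ ¬c   (De Morgan)
= (¬a ∧ ¬d) ∨ ¬¬(a ∧ d) ∨ ¬c   (De Morgan)
= (¬a ∧ ¬d) ∨ (a ∧ d) ∨ ¬c   (double negation)
= (¬a ∨ a ∨ ¬c) ∧ (¬a ∨ d ∨ ¬c) ∧ (¬d ∨ a ∨ ¬c) ∧ (¬d ∨ d ∨ ¬c)   (distribute ∨ over ∧)
= (¬a ∨ d ∨ ¬c) ∧ (¬d ∨ a ∨ ¬c)   (simplify)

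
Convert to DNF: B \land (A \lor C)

(B \land A) \lor (B \land C)

B \land (A \lor C)
≡ (B \land A) \lor (B \land C)   (distribute \land over \lor)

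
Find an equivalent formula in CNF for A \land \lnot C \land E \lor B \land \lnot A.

A \land \lnot C \land E \lor B \land \lnot A
≡ (A \lor B) \land (A \lor \lnot A) \land (\lnot C \lor B) \land (\lnot C \lor \lnot A) \land (E \lor B) \land (E \lor \lnot A)   [distribute \lor over \land]
≡ (A \lor B) \land (\lnot C \lor B) \land (\lnot C \lor \lnot A) \land (E \lor B) \land (E \lor \lnot A)   [simplify]

(A \lor B) \land (\lnot C \lor B) \land (\lnot C \lor \lnot A) \land (E \lor B) \land (E \lor \lnot A)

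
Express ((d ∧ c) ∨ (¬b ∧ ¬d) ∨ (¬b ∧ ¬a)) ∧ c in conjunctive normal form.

((d ∧ c) ∨ (¬b ∧ ¬d) ∨ (¬b ∧ ¬a)) ∧ c
≡ (d ∨ ¬b ∨ ¬b) ∧ (d ∨ ¬b ∨ ¬a) ∧ (d ∨ ¬d ∨ ¬b) ∧ (d ∨ ¬d ∨ ¬a) ∧ (c ∨ ¬b ∨ ¬b) ∧ (c ∨ ¬b ∨ ¬a) ∧ (c ∨ ¬d ∨ ¬b) ∧ (c ∨ ¬d ∨ ¬a) ∧ c
≡ (d ∨ ¬b) ∧ c

(d ∨ ¬b) ∧ c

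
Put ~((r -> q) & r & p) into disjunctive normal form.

~((r -> q) & r & p)
≡ ~((~r | q) & r & p)   [eliminate ->]
≡ ~(~r | q) | ~r | ~p   [De Morgan]
≡ (~~r & ~q) | ~r | ~p   [De Morgan]
≡ (r & ~q) | ~r | ~p   [double negation]

(r & ~q) | ~r | ~p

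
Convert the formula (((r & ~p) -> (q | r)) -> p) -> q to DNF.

(~r & ~p) | (r & ~p) | q

(((r & ~p) -> (q | r)) -> p) -> q
⇔ ~(((r & ~p) -> (q | r)) -> p) | q   (eliminate ->)
⇔ ~(~((r & ~p) -> (q | r)) | p) | q   (eliminate ->)
⇔ ~(~(~(r & ~p) | q | r) | p) | q   (eliminate ->)
⇔ (~~(~(r & ~p) | q | r) & ~p) | q   (De Morgan)
⇔ ((~(r & ~p) | q | r) & ~p) | q   (double negation)
⇔ ((~r | ~~p | q | r) & ~p) | q   (De Morgan)
⇔ ((~r | p | q | r) & ~p) | q   (double negation)
⇔ (~r & ~p) | (p & ~p) | (q & ~p) | (r & ~p) | q   (distribute & over |)
⇔ (~r & ~p) | (r & ~p) | q   (simplify)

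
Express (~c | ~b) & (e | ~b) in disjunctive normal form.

(~c | ~b) & (e | ~b)
≡ (~c & e) | (~c & ~b) | (~b & e) | (~b & ~b)   — distribute & over |
≡ (~c & e) | ~b   — simplify

(~c & e) | ~b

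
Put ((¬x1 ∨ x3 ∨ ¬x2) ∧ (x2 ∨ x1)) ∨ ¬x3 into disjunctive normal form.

((¬x1 ∨ x3 ∨ ¬x2) ∧ (x2 ∨ x1)) ∨ ¬x3
≡ (¬x1 ∧ x2) ∨ (¬x1 ∧ x1) ∨ (x3 ∧ x2) ∨ (x3 ∧ x1) ∨ (¬x2 ∧ x2) ∨ (¬x2 ∧ x1) ∨ ¬x3   [distribute ∧ over ∨]
≡ (¬x1 ∧ x2) ∨ (x3 ∧ x2) ∨ (x3 ∧ x1) ∨ (¬x2 ∧ x1) ∨ ¬x3   [simplify]

(¬x1 ∧ x2) ∨ (x3 ∧ x2) ∨ (x3 ∧ x1) ∨ (¬x2 ∧ x1) ∨ ¬x3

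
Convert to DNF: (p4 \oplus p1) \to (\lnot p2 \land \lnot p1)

(\lnot p4 \land \lnot p1) \lor (p1 \land p4) \lor (\lnot p2 \land \lnot p1)

(p4 \oplus p1) \to (\lnot p2 \land \lnot p1)
≡ \lnot (p4 \oplus p1) \lor (\lnot p2 \land \lnot p1)   [eliminate \to]
≡ \lnot ((p4 \land \lnot p1) \lor (\lnot p4 \land p1)) \lor (\lnot p2 \land \lnot p1)   [expand \oplus]
≡ (\lnot (p4 \land \lnot p1) \land \lnot (\lnot p4 \land p1)) \lor (\lnot p2 \land \lnot p1)   [De Morgan]
≡ ((\lnot p4 \lor \lnot \lnot p1) \land \lnot (\lnot p4 \land p1)) \lor (\lnot p2 \land \lnot p1)   [De Morgan]
≡ ((\lnot p4 \lor p1) \land \lnot (\lnot p4 \land p1)) \lor (\lnot p2 \land \lnot p1)   [double negation]
≡ ((\lnot p4 \lor p1) \land (\lnot \lnot p4 \lor \lnot p1)) \lor (\lnot p2 \land \lnot p1)   [De Morgan]
≡ ((\lnot p4 \lor p1) \land (p4 \lor \lnot p1)) \lor (\lnot p2 \land \lnot p1)   [double negation]
≡ (\lnot p4 \land p4) \lor (\lnot p4 \land \lnot p1) \lor (p1 \land p4) \lor (p1 \land \lnot p1) \lor (\lnot p2 \land \lnot p1)   [distribute \land over \lor]
≡ (\lnot p4 \land \lnot p1) \lor (p1 \land p4) \lor (\lnot p2 \land \lnot p1)   [simplify]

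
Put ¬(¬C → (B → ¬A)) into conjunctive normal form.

¬(¬C → (B → ¬A))
= ¬(¬¬C ∨ (B → ¬A))   [eliminate →]
= ¬(¬¬C ∨ ¬B ∨ ¬A)   [eliminate →]
= ¬¬¬C ∧ ¬¬B ∧ ¬¬A   [De Morgan]
= ¬C ∧ ¬¬B ∧ ¬¬A   [double negation]
= ¬C ∧ B ∧ ¬¬A   [double negation]
= ¬C ∧ B ∧ A   [double negation]

¬C ∧ B ∧ A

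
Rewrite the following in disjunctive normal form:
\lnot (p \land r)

\lnot p \lor \lnot r

\lnot (p \land r)
≡ \lnot p \lor \lnot r   (De Morgan)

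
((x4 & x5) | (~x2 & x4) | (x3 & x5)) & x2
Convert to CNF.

(x4 | x3) & (x4 | x5) & (x5 | ~x2) & x2

((x4 & x5) | (~x2 & x4) | (x3 & x5)) & x2
= (x4 | ~x2 | x3) & (x4 | ~x2 | x5) & (x4 | x4 | x3) & (x4 | x4 | x5) & (x5 | ~x2 | x3) & (x5 | ~x2 | x5) & (x5 | x4 | x3) & (x5 | x4 | x5) & x2   [distribute | over &]
= (x4 | x3) & (x4 | x5) & (x5 | ~x2) & x2   [simplify]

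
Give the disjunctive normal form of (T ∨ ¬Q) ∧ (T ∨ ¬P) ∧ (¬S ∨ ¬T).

(T ∧ ¬S) ∨ (¬Q ∧ ¬P ∧ ¬S) ∨ (¬Q ∧ ¬P ∧ ¬T)

(T ∨ ¬Q) ∧ (T ∨ ¬P) ∧ (¬S ∨ ¬T)
⇔ (T ∧ T ∧ ¬S) ∨ (T ∧ T ∧ ¬T) ∨ (T ∧ ¬P ∧ ¬S) ∨ (T ∧ ¬P ∧ ¬T) ∨ (¬Q ∧ T ∧ ¬S) ∨ (¬Q ∧ T ∧ ¬T) ∨ (¬Q ∧ ¬P ∧ ¬S) ∨ (¬Q ∧ ¬P ∧ ¬T)   (distribute ∧ over ∨)
⇔ (T ∧ ¬S) ∨ (¬Q ∧ ¬P ∧ ¬S) ∨ (¬Q ∧ ¬P ∧ ¬T)   (simplify)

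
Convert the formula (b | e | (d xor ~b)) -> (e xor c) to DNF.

(~b & ~e & d) | (e & ~c) | (~e & c)

(b | e | (d xor ~b)) -> (e xor c)
≡ ~(b | e | (d xor ~b)) | (e xor c)   (eliminate ->)
≡ ~(b | e | (d & ~~b) | (~d & ~b)) | (e xor c)   (expand xor)
≡ ~(b | e | (d & ~~b) | (~d & ~b)) | (e & ~c) | (~e & c)   (expand xor)
≡ (~b & ~e & ~(d & ~~b) & ~(~d & ~b)) | (e & ~c) | (~e & c)   (De Morgan)
≡ (~b & ~e & (~d | ~~~b) & ~(~d & ~b)) | (e & ~c) | (~e & c)   (De Morgan)
≡ (~b & ~e & (~d | ~b) & ~(~d & ~b)) | (e & ~c) | (~e & c)   (double negation)
≡ (~b & ~e & (~d | ~b) & (~~d | ~~b)) | (e & ~c) | (~e & c)   (De Morgan)
≡ (~b & ~e & (~d | ~b) & (d | ~~b)) | (e & ~c) | (~e & c)   (double negation)
≡ (~b & ~e & (~d | ~b) & (d | b)) | (e & ~c) | (~e & c)   (double negation)
≡ (~b & ~e & ~d & d) | (~b & ~e & ~d & b) | (~b & ~e & ~b & d) | (~b & ~e & ~b & b) | (e & ~c) | (~e & c)   (distribute & over |)
≡ (~b & ~e & d) | (e & ~c) | (~e & c)   (simplify)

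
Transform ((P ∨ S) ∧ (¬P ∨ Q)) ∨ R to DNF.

(P ∧ Q) ∨ (S ∧ ¬P) ∨ (S ∧ Q) ∨ R

((P ∨ S) ∧ (¬P ∨ Q)) ∨ R
≡ (P ∧ ¬P) ∨ (P ∧ Q) ∨ (S ∧ ¬P) ∨ (S ∧ Q) ∨ R   (distribute ∧ over ∨)
≡ (P ∧ Q) ∨ (S ∧ ¬P) ∨ (S ∧ Q) ∨ R   (simplify)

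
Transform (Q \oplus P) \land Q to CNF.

(\lnot Q \lor \lnot P) \land Q

(Q \oplus P) \land Q
≡ (Q \lor P) \land \lnot (Q \land P) \land Q   [expand \oplus]
≡ (Q \lor P) \land (\lnot Q \lor \lnot P) \land Q   [De Morgan]
≡ (\lnot Q \lor \lnot P) \land Q   [simplify]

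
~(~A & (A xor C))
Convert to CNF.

~(~A & (A xor C))
= ~(~A & (A | C) & ~(A & C))   [expand xor]
= ~~A | ~(A | C) | ~~(A & C)   [De Morgan]
= A | ~(A | C) | ~~(A & C)   [double negation]
= A | (~A & ~C) | ~~(A & C)   [De Morgan]
= A | (~A & ~C) | (A & C)   [double negation]
= (A | ~A | A) & (A | ~A | C) & (A | ~C | A) & (A | ~C | C)   [distribute | over &]
= A | ~C   [simplify]

A | ~C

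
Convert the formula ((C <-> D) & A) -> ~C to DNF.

((C <-> D) & A) -> ~C
≡ ~((C <-> D) & A) | ~C   [eliminate ->]
≡ ~((C -> D) & (D -> C) & A) | ~C   [eliminate <->]
≡ ~((~C | D) & (D -> C) & A) | ~C   [eliminate ->]
≡ ~((~C | D) & (~D | C) & A) | ~C   [eliminate ->]
≡ ~(~C | D) | ~(~D | C) | ~A | ~C   [De Morgan]
≡ (~~C & ~D) | ~(~D | C) | ~A | ~C   [De Morgan]
≡ (C & ~D) | ~(~D | C) | ~A | ~C   [double negation]
≡ (C & ~D) | (~~D & ~C) | ~A | ~C   [De Morgan]
≡ (C & ~D) | (D & ~C) | ~A | ~C   [double negation]
≡ (C & ~D) | ~A | ~C   [simplify]

(C & ~D) | ~A | ~C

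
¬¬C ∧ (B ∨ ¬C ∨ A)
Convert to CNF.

¬¬C ∧ (B ∨ ¬C ∨ A)
≡ C ∧ (B ∨ ¬C ∨ A)

C ∧ (B ∨ ¬C ∨ A)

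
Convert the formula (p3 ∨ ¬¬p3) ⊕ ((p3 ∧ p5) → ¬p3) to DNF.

(p3 ∧ p5) ∨ ¬p3

(p3 ∨ ¬¬p3) ⊕ ((p3 ∧ p5) → ¬p3)
≡ ((p3 ∨ ¬¬p3) ∧ ¬((p3 ∧ p5) → ¬p3)) ∨ (¬(p3 ∨ ¬¬p3) ∧ ((p3 ∧ p5) → ¬p3))   (expand ⊕)
≡ ((p3 ∨ ¬¬p3) ∧ ¬(¬(p3 ∧ p5) ∨ ¬p3)) ∨ (¬(p3 ∨ ¬¬p3) ∧ ((p3 ∧ p5) → ¬p3))   (eliminate →)
≡ ((p3 ∨ ¬¬p3) ∧ ¬(¬(p3 ∧ p5) ∨ ¬p3)) ∨ (¬(p3 ∨ ¬¬p3) ∧ (¬(p3 ∧ p5) ∨ ¬p3))   (eliminate →)
≡ ((p3 ∨ p3) ∧ ¬(¬(p3 ∧ p5) ∨ ¬p3)) ∨ (¬(p3 ∨ ¬¬p3) ∧ (¬(p3 ∧ p5) ∨ ¬p3))   (double negation)
≡ ((p3 ∨ p3) ∧ ¬¬(p3 ∧ p5) ∧ ¬¬p3) ∨ (¬(p3 ∨ ¬¬p3) ∧ (¬(p3 ∧ p5) ∨ ¬p3))   (De Morgan)
≡ ((p3 ∨ p3) ∧ p3 ∧ p5 ∧ ¬¬p3) ∨ (¬(p3 ∨ ¬¬p3) ∧ (¬(p3 ∧ p5) ∨ ¬p3))   (double negation)
≡ ((p3 ∨ p3) ∧ p3 ∧ p5 ∧ p3) ∨ (¬(p3 ∨ ¬¬p3) ∧ (¬(p3 ∧ p5) ∨ ¬p3))   (double negation)
≡ ((p3 ∨ p3) ∧ p3 ∧ p5 ∧ p3) ∨ (¬p3 ∧ ¬¬¬p3 ∧ (¬(p3 ∧ p5) ∨ ¬p3))   (De Morgan)
≡ ((p3 ∨ p3) ∧ p3 ∧ p5 ∧ p3) ∨ (¬p3 ∧ ¬p3 ∧ (¬(p3 ∧ p5) ∨ ¬p3))   (double negation)
≡ ((p3 ∨ p3) ∧ p3 ∧ p5 ∧ p3) ∨ (¬p3 ∧ ¬p3 ∧ (¬p3 ∨ ¬p5 ∨ ¬p3))   (De Morgan)
≡ (p3 ∧ p3 ∧ p5 ∧ p3) ∨ (p3 ∧ p3 ∧ p5 ∧ p3) ∨ (¬p3 ∧ ¬p3 ∧ ¬p3) ∨ (¬p3 ∧ ¬p3 ∧ ¬p5) ∨ (¬p3 ∧ ¬p3 ∧ ¬p3)   (distribute ∧ over ∨)
≡ (p3 ∧ p5) ∨ ¬p3   (simplify)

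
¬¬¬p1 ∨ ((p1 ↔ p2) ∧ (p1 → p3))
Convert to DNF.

¬¬¬p1 ∨ ((p1 ↔ p2) ∧ (p1 → p3))
= ¬¬¬p1 ∨ ((p1 → p2) ∧ (p2 → p1) ∧ (p1 → p3))   (eliminate ↔)
= ¬¬¬p1 ∨ ((¬p1 ∨ p2) ∧ (p2 → p1) ∧ (p1 → p3))   (eliminate →)
= ¬¬¬p1 ∨ ((¬p1 ∨ p2) ∧ (¬p2 ∨ p1) ∧ (p1 → p3))   (eliminate →)
= ¬¬¬p1 ∨ ((¬p1 ∨ p2) ∧ (¬p2 ∨ p1) ∧ (¬p1 ∨ p3))   (eliminate →)
= ¬p1 ∨ ((¬p1 ∨ p2) ∧ (¬p2 ∨ p1) ∧ (¬p1 ∨ p3))   (double negation)
= ¬p1 ∨ (¬p1 ∧ ¬p2 ∧ ¬p1) ∨ (¬p1 ∧ ¬p2 ∧ p3) ∨ (¬p1 ∧ p1 ∧ ¬p1) ∨ (¬p1 ∧ p1 ∧ p3) ∨ (p2 ∧ ¬p2 ∧ ¬p1) ∨ (p2 ∧ ¬p2 ∧ p3) ∨ (p2 ∧ p1 ∧ ¬p1) ∨ (p2 ∧ p1 ∧ p3)   (distribute ∧ over ∨)
= ¬p1 ∨ (p2 ∧ p1 ∧ p3)   (simplify)

¬p1 ∨ (p2 ∧ p1 ∧ p3)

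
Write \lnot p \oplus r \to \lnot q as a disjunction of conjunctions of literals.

p \land \lnot r \lor r \land \lnot p \lor \lnot q

\lnot p \oplus r \to \lnot q
≡ \lnot (\lnot p \oplus r) \lor \lnot q   [eliminate \to]
≡ \lnot (\lnot p \land \lnot r \lor \lnot \lnot p \land r) \lor \lnot q   [expand \oplus]
≡ \lnot (\lnot p \land \lnot r) \land \lnot (\lnot \lnot p \land r) \lor \lnot q   [De Morgan]
≡ (\lnot \lnot p \lor \lnot \lnot r) \land \lnot (\lnot \lnot p \land r) \lor \lnot q   [De Morgan]
≡ (p \lor \lnot \lnot r) \land \lnot (\lnot \lnot p \land r) \lor \lnot q   [double negation]
≡ (p \lor r) \land \lnot (\lnot \lnot p \land r) \lor \lnot q   [double negation]
≡ (p \lor r) \land (\lnot \lnot \lnot p \lor \lnot r) \lor \lnot q   [De Morgan]
≡ (p \lor r) \land (\lnot p \lor \lnot r) \lor \lnot q   [double negation]
≡ p \land \lnot p \lor p \land \lnot r \lor r \land \lnot p \lor r \land \lnot r \lor \lnot q   [distribute \land over \lor]
≡ p \land \lnot r \lor r \land \lnot p \lor \lnot q   [simplify]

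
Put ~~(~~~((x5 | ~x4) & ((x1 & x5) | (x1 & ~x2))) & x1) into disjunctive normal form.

(~x5 & x4 & x1) | (~x5 & x2 & x1)

~~(~~~((x5 | ~x4) & ((x1 & x5) | (x1 & ~x2))) & x1)
⇔ ~~~((x5 | ~x4) & ((x1 & x5) | (x1 & ~x2))) & x1
⇔ ~((x5 | ~x4) & ((x1 & x5) | (x1 & ~x2))) & x1
⇔ (~(x5 | ~x4) | ~((x1 & x5) | (x1 & ~x2))) & x1
⇔ ((~x5 & ~~x4) | ~((x1 & x5) | (x1 & ~x2))) & x1
⇔ ((~x5 & x4) | ~((x1 & x5) | (x1 & ~x2))) & x1
⇔ ((~x5 & x4) | (~(x1 & x5) & ~(x1 & ~x2))) & x1
⇔ ((~x5 & x4) | ((~x1 | ~x5) & ~(x1 & ~x2))) & x1
⇔ ((~x5 & x4) | ((~x1 | ~x5) & (~x1 | ~~x2))) & x1
⇔ ((~x5 & x4) | ((~x1 | ~x5) & (~x1 | x2))) & x1
⇔ (~x5 & x4 & x1) | (~x1 & ~x1 & x1) | (~x1 & x2 & x1) | (~x5 & ~x1 & x1) | (~x5 & x2 & x1)
⇔ (~x5 & x4 & x1) | (~x5 & x2 & x1)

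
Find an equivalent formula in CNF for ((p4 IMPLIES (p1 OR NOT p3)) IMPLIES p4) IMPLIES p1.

NOT p4 OR p1

((p4 IMPLIES (p1 OR NOT p3)) IMPLIES p4) IMPLIES p1
≡ NOT ((p4 IMPLIES (p1 OR NOT p3)) IMPLIES p4) OR p1   [eliminate IMPLIES]
≡ NOT (NOT (p4 IMPLIES (p1 OR NOT p3)) OR p4) OR p1   [eliminate IMPLIES]
≡ NOT (NOT (NOT p4 OR p1 OR NOT p3) OR p4) OR p1   [eliminate IMPLIES]
≡ (NOT NOT (NOT p4 OR p1 OR NOT p3) AND NOT p4) OR p1   [De Morgan]
≡ ((NOT p4 OR p1 OR NOT p3) AND NOT p4) OR p1   [double negation]
≡ (NOT p4 OR p1 OR NOT p3 OR p1) AND (NOT p4 OR p1)   [distribute OR over AND]
≡ NOT p4 OR p1   [simplify]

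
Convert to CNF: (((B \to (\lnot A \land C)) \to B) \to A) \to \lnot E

(((B \to (\lnot A \land C)) \to B) \to A) \to \lnot E
= \lnot (((B \to (\lnot A \land C)) \to B) \to A) \lor \lnot E   [eliminate \to]
= \lnot (\lnot ((B \to (\lnot A \land C)) \to B) \lor A) \lor \lnot E   [eliminate \to]
= \lnot (\lnot (\lnot (B \to (\lnot A \land C)) \lor B) \lor A) \lor \lnot E   [eliminate \to]
= \lnot (\lnot (\lnot (\lnot B \lor (\lnot A \land C)) \lor B) \lor A) \lor \lnot E   [eliminate \to]
= (\lnot \lnot (\lnot (\lnot B \lor (\lnot A \land C)) \lor B) \land \lnot A) \lor \lnot E   [De Morgan]
= ((\lnot (\lnot B \lor (\lnot A \land C)) \lor B) \land \lnot A) \lor \lnot E   [double negation]
= (((\lnot \lnot B \land \lnot (\lnot A \land C)) \lor B) \land \lnot A) \lor \lnot E   [De Morgan]
= (((B \land \lnot (\lnot A \land C)) \lor B) \land \lnot A) \lor \lnot E   [double negation]
= (((B \land (\lnot \lnot A \lor \lnot C)) \lor B) \land \lnot A) \lor \lnot E   [De Morgan]
= (((B \land (A \lor \lnot C)) \lor B) \land \lnot A) \lor \lnot E   [double negation]
= (B \lor B \lor \lnot E) \land (A \lor \lnot C \lor B \lor \lnot E) \land (\lnot A \lor \lnot E)   [distribute \lor over \land]
= (B \lor \lnot E) \land (\lnot A \lor \lnot E)   [simplify]

(B \lor \lnot E) \land (\lnot A \lor \lnot E)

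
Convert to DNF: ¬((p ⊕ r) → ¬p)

p ∧ ¬r

¬((p ⊕ r) → ¬p)
≡ ¬(¬(p ⊕ r) ∨ ¬p)   [eliminate →]
≡ ¬(¬((p ∧ ¬r) ∨ (¬p ∧ r)) ∨ ¬p)   [expand ⊕]
≡ ¬¬((p ∧ ¬r) ∨ (¬p ∧ r)) ∧ ¬¬p   [De Morgan]
≡ ((p ∧ ¬r) ∨ (¬p ∧ r)) ∧ ¬¬p   [double negation]
≡ ((p ∧ ¬r) ∨ (¬p ∧ r)) ∧ p   [double negation]
≡ (p ∧ ¬r ∧ p) ∨ (¬p ∧ r ∧ p)   [distribute ∧ over ∨]
≡ p ∧ ¬r   [simplify]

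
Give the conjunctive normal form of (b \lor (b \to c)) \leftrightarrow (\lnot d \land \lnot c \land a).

(\lnot b \lor \lnot d) \land (\lnot b \lor a) \land (b \lor \lnot d) \land (b \lor a) \land \lnot c

(b \lor (b \to c)) \leftrightarrow (\lnot d \land \lnot c \land a)
= ((b \lor (b \to c)) \to (\lnot d \land \lnot c \land a)) \land ((\lnot d \land \lnot c \land a) \to (b \lor (b \to c)))   [eliminate \leftrightarrow]
= (\lnot (b \lor (b \to c)) \lor (\lnot d \land \lnot c \land a)) \land ((\lnot d \land \lnot c \land a) \to (b \lor (b \to c)))   [eliminate \to]
= (\lnot (b \lor \lnot b \lor c) \lor (\lnot d \land \lnot c \land a)) \land ((\lnot d \land \lnot c \land a) \to (b \lor (b \to c)))   [eliminate \to]
= (\lnot (b \lor \lnot b \lor c) \lor (\lnot d \land \lnot c \land a)) \land (\lnot (\lnot d \land \lnot c \land a) \lor b \lor (b \to c))   [eliminate \to]
= (\lnot (b \lor \lnot b \lor c) \lor (\lnot d \land \lnot c \land a)) \land (\lnot (\lnot d \land \lnot c \land a) \lor b \lor \lnot b \lor c)   [eliminate \to]
= ((\lnot b \land \lnot \lnot b \land \lnot c) \lor (\lnot d \land \lnot c \land a)) \land (\lnot (\lnot d \land \lnot c \land a) \lor b \lor \lnot b \lor c)   [De Morgan]
= ((\lnot b \land b \land \lnot c) \lor (\lnot d \land \lnot c \land a)) \land (\lnot (\lnot d \land \lnot c \land a) \lor b \lor \lnot b \lor c)   [double negation]
= ((\lnot b \land b \land \lnot c) \lor (\lnot d \land \lnot c \land a)) \land (\lnot \lnot d \lor \lnot \lnot c \lor \lnot a \lor b \lor \lnot b \lor c)   [De Morgan]
= ((\lnot b \land b \land \lnot c) \lor (\lnot d \land \lnot c \land a)) \land (d \lor \lnot \lnot c \lor \lnot a \lor b \lor \lnot b \lor c)   [double negation]
= ((\lnot b \land b \land \lnot c) \lor (\lnot d \land \lnot c \land a)) \land (d \lor c \lor \lnot a \lor b \lor \lnot b \lor c)   [double negation]
= (\lnot b \lor \lnot d) \land (\lnot b \lor \lnot c) \land (\lnot b \lor a) \land (b \lor \lnot d) \land (b \lor \lnot c) \land (b \lor a) \land (\lnot c \lor \lnot d) \land (\lnot c \lor \lnot c) \land (\lnot c \lor a) \land (d \lor c \lor \lnot a \lor b \lor \lnot b \lor c)   [distribute \lor over \land]
= (\lnot b \lor \lnot d) \land (\lnot b \lor a) \land (b \lor \lnot d) \land (b \lor a) \land \lnot c   [simplify]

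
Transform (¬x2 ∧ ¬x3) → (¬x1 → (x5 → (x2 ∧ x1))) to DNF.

(¬x2 ∧ ¬x3) → (¬x1 → (x5 → (x2 ∧ x1)))
≡ ¬(¬x2 ∧ ¬x3) ∨ (¬x1 → (x5 → (x2 ∧ x1)))   (eliminate →)
≡ ¬(¬x2 ∧ ¬x3) ∨ ¬¬x1 ∨ (x5 → (x2 ∧ x1))   (eliminate →)
≡ ¬(¬x2 ∧ ¬x3) ∨ ¬¬x1 ∨ ¬x5 ∨ (x2 ∧ x1)   (eliminate →)
≡ ¬¬x2 ∨ ¬¬x3 ∨ ¬¬x1 ∨ ¬x5 ∨ (x2 ∧ x1)   (De Morgan)
≡ x2 ∨ ¬¬x3 ∨ ¬¬x1 ∨ ¬x5 ∨ (x2 ∧ x1)   (double negation)
≡ x2 ∨ x3 ∨ ¬¬x1 ∨ ¬x5 ∨ (x2 ∧ x1)   (double negation)
≡ x2 ∨ x3 ∨ x1 ∨ ¬x5 ∨ (x2 ∧ x1)   (double negation)
≡ x2 ∨ x3 ∨ x1 ∨ ¬x5   (simplify)

x2 ∨ x3 ∨ x1 ∨ ¬x5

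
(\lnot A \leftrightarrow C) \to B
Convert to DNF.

(\lnot A \leftrightarrow C) \to B
⇔ \lnot (\lnot A \leftrightarrow C) \lor B   (eliminate \to)
⇔ \lnot ((\lnot A \to C) \land (C \to \lnot A)) \lor B   (eliminate \leftrightarrow)
⇔ \lnot ((\lnot \lnot A \lor C) \land (C \to \lnot A)) \lor B   (eliminate \to)
⇔ \lnot ((\lnot \lnot A \lor C) \land (\lnot C \lor \lnot A)) \lor B   (eliminate \to)
⇔ \lnot (\lnot \lnot A \lor C) \lor \lnot (\lnot C \lor \lnot A) \lor B   (De Morgan)
⇔ (\lnot \lnot \lnot A \land \lnot C) \lor \lnot (\lnot C \lor \lnot A) \lor B   (De Morgan)
⇔ (\lnot A \land \lnot C) \lor \lnot (\lnot C \lor \lnot A) \lor B   (double negation)
⇔ (\lnot A \land \lnot C) \lor (\lnot \lnot C \land \lnot \lnot A) \lor B   (De Morgan)
⇔ (\lnot A \land \lnot C) \lor (C \land \lnot \lnot A) \lor B   (double negation)
⇔ (\lnot A \land \lnot C) \lor (C \land A) \lor B   (double negation)

(\lnot A \land \lnot C) \lor (C \land A) \lor B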